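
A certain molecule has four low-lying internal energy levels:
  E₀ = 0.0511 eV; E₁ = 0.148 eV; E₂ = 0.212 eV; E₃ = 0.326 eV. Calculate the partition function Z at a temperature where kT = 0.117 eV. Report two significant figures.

Z = 1.2

Eᵢ/kT = 0.4368, 1.265, 1.812, 2.786.
Z = Σ e^(−Eᵢ/kT) = e^(−0.4368) + e^(−1.265) + e^(−1.812) + e^(−2.786) = 0.6461 + 0.2822 + 0.1633 + 0.06167 = 1.153.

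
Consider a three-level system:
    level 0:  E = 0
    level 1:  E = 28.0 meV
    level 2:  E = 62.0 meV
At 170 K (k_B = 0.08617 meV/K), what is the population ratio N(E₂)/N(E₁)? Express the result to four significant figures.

0.09818

k_BT = 0.08617 × 170 K = 14.6489 meV.
n₂/n₁ = exp[−(E₂−E₁)/kT] = exp(−(34.0 meV)/(14.6489 meV)) = exp(-2.32099) = 0.09818.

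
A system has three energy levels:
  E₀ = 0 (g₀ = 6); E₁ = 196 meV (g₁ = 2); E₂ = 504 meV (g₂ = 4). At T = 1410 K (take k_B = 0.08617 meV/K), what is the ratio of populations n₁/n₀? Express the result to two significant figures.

0.066

k_BT = 0.08617 × 1410 K = 121.5 meV.
n₁/n₀ = (g₁/g₀) exp[−(E₁−E₀)/kT] = (2/6) × exp(−(196 meV)/(121.5 meV)) = (2/6) × exp(-1.613) = 0.066.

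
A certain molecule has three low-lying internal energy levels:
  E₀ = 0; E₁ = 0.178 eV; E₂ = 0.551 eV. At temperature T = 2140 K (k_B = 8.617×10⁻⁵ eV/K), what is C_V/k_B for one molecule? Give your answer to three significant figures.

0.431

k_BT = 8.617×10⁻⁵ × 2140 K = 0.18440 eV.
Eᵢ/kT = 0, 0.96529, 2.9881.
Z = Σ e^(−Eᵢ/kT) = e^(−0) + e^(−0.96529) + e^(−2.9881) = 1.0000 + 0.38087 + 0.050383 = 1.4313.
⟨E⟩ = 0.066762 eV, ⟨E²⟩ = 0.019118 eV².
C_V/k_B = (⟨E²⟩ − ⟨E⟩²)/(kT)² = (0.019118 − 0.0044572)/0.034003 = 0.431.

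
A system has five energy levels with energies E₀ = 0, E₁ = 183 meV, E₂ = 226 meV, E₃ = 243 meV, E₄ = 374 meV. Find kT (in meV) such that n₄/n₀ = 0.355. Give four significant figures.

361.1 meV

n₄/n₀ = exp[−(E₄−E₀)/kT] = 0.355.
⇒ (E₄−E₀)/kT = ln(1/0.355) = ln(2.81690) = 1.03564.
kT = 374 meV / 1.03564 = 361.1 meV.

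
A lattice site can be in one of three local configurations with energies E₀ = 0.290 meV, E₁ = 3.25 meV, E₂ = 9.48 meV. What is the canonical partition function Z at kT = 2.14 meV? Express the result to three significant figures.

Eᵢ/kT = 0.13551, 1.5187, 4.4299.
Z = Σ e^(−Eᵢ/kT) = e^(−0.13551) + e^(−1.5187) + e^(−4.4299) = 0.87327 + 0.21900 + 0.011916 = 1.1042.

Z = 1.10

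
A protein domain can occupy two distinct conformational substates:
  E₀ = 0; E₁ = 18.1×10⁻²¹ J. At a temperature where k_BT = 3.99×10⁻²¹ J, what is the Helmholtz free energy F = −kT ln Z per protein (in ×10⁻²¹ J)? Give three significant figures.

-0.0425 ×10⁻²¹ J

Eᵢ/kT = 0, 4.5363.
Z = Σ e^(−Eᵢ/kT) = e^(−0) + e^(−4.5363) = 1.0000 + 0.010713 = 1.0107.
F = −kT ln Z = −3.99 × ln(1.0107) = −3.99 × 0.010643 = -0.0425 ×10⁻²¹ J.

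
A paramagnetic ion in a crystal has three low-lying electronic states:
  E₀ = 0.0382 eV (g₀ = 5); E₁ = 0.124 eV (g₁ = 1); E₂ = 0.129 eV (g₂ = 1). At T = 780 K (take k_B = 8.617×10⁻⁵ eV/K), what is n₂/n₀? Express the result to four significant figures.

0.05180

k_BT = 8.617×10⁻⁵ × 780 K = 0.0672126 eV.
n₂/n₀ = (g₂/g₀) exp[−(E₂−E₀)/kT] = (1/5) × exp(−(0.0908 eV)/(0.0672126 eV)) = (1/5) × exp(-1.35094) = 0.05180.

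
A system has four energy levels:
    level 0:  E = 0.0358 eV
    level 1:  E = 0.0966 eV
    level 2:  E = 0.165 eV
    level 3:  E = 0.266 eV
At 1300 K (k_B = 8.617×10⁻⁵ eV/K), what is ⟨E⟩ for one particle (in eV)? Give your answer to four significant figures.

0.08795 eV

k_BT = 8.617×10⁻⁵ × 1300 K = 0.112021 eV.
Eᵢ/kT = 0.319583, 0.862338, 1.47294, 2.37455.
Z = Σ e^(−Eᵢ/kT) = e^(−0.319583) + e^(−0.862338) + e^(−1.47294) + e^(−2.37455) = 0.726452 + 0.422174 + 0.229250 + 0.0930564 = 1.47093.
⟨E⟩ = Σ Eᵢ e^(−Eᵢ/kT) / Z = (0.0358·0.726452 + 0.0966·0.422174 + 0.165·0.229250 + 0.266·0.0930564) / 1.47093 = 0.08795 eV.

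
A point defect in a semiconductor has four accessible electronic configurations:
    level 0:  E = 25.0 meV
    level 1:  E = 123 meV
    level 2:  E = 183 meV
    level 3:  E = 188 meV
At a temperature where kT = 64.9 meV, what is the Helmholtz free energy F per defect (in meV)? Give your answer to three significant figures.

Eᵢ/kT = 0.38521, 1.8952, 2.8197, 2.8968.
Z = Σ e^(−Eᵢ/kT) = e^(−0.38521) + e^(−1.8952) + e^(−2.8197) + e^(−2.8968) = 0.68031 + 0.15029 + 0.059624 + 0.055200 = 0.94542.
F = −kT ln Z = −64.9 × ln(0.94542) = −64.9 × -0.056126 = 3.64 meV.

3.64 meV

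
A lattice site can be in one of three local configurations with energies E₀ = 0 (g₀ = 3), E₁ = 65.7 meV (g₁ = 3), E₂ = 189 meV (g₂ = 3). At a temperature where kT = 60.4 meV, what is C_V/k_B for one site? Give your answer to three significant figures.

0.466

Eᵢ/kT = 0, 1.0877, 3.1291.
Z = Σ gᵢe^(−Eᵢ/kT) = 3·e^(−0) + 3·e^(−1.0877) + 3·e^(−3.1291) = 3.0000 + 1.0110 + 0.13127 = 4.1423.
⟨E⟩ = 22.025 meV, ⟨E²⟩ = 2185.5 meV².
C_V/k_B = (⟨E²⟩ − ⟨E⟩²)/(kT)² = (2185.5 − 485.10)/3648.2 = 0.466.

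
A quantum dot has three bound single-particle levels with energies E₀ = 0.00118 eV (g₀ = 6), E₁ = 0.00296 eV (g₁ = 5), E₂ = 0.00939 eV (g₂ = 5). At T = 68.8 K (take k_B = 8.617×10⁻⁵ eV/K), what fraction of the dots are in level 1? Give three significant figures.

k_BT = 8.617×10⁻⁵ × 68.8 K = 0.0059285 eV.
Eᵢ/kT = 0.19904, 0.49928, 1.5839.
Z = Σ gᵢe^(−Eᵢ/kT) = 6·e^(−0.19904) + 5·e^(−0.49928) + 5·e^(−1.5839) = 4.9171 + 3.0348 + 1.0259 = 8.9778.
P₁ = g₁ e^(−E₁/kT) / Z = 3.0348/8.9778 = 0.338.

0.338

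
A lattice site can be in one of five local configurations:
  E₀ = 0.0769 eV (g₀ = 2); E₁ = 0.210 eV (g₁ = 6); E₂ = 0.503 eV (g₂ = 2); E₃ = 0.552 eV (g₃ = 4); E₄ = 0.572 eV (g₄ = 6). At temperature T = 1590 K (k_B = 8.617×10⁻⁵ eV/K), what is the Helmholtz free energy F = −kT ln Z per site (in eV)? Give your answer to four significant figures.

-0.1336 eV

k_BT = 8.617×10⁻⁵ × 1590 K = 0.137010 eV.
Eᵢ/kT = 0.561273, 1.53273, 3.67126, 4.02890, 4.17488.
Z = Σ gᵢe^(−Eᵢ/kT) = 2·e^(−0.561273) + 6·e^(−1.53273) + 2·e^(−3.67126) + 4·e^(−4.02890) + 6·e^(−4.17488) = 1.14096 + 1.29567 + 0.0508888 + 0.0711756 + 0.0922622 = 2.65096.
F = −kT ln Z = −0.137010 × ln(2.65096) = −0.137010 × 0.974922 = -0.1336 eV.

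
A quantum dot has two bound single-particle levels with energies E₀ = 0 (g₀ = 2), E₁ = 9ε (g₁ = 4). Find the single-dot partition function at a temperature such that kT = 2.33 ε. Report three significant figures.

Z = 2.08

Eᵢ/kT = 0, 3.8627.
Z = Σ gᵢe^(−Eᵢ/kT) = 2·e^(−0) + 4·e^(−3.8627) = 2.0000 + 0.084045 = 2.0840.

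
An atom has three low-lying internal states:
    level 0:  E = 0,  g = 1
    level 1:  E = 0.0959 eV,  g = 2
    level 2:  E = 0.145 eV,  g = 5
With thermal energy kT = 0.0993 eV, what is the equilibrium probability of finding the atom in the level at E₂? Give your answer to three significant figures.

0.397

Eᵢ/kT = 0, 0.96576, 1.4602.
Z = Σ gᵢe^(−Eᵢ/kT) = 1·e^(−0) + 2·e^(−0.96576) + 5·e^(−1.4602) = 1.0000 + 0.76139 + 1.1609 = 2.9223.
P₂ = g₂ e^(−E₂/kT) / Z = 1.1609/2.9223 = 0.397.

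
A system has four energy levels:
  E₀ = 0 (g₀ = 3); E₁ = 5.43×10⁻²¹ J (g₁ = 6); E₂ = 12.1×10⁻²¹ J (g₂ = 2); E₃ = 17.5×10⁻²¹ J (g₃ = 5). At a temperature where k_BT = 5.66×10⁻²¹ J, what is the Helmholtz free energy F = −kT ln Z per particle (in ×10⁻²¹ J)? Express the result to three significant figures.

Eᵢ/kT = 0, 0.95936, 2.1378, 3.0919.
Z = Σ gᵢe^(−Eᵢ/kT) = 3·e^(−0) + 6·e^(−0.95936) + 2·e^(−2.1378) + 5·e^(−3.0919) = 3.0000 + 2.2988 + 0.23583 + 0.22708 = 5.7617.
F = −kT ln Z = −5.66 × ln(5.7617) = −5.66 × 1.7512 = -9.91 ×10⁻²¹ J.

-9.91 ×10⁻²¹ J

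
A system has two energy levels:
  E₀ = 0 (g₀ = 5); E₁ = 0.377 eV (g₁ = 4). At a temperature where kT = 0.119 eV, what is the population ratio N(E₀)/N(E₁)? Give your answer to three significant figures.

29.7

n₀/n₁ = (g₀/g₁) exp[−(E₀−E₁)/kT] = (5/4) × exp(−(-0.377 eV)/(0.119 eV)) = (5/4) × exp(3.1681) = 29.7.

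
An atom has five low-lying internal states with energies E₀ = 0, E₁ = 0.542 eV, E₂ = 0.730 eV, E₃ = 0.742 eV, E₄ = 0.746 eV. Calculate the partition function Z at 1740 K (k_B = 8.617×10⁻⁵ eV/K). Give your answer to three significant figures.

k_BT = 8.617×10⁻⁵ × 1740 K = 0.14994 eV.
Eᵢ/kT = 0, 3.6148, 4.8686, 4.9486, 4.9753.
Z = Σ e^(−Eᵢ/kT) = e^(−0) + e^(−3.6148) + e^(−4.8686) + e^(−4.9486) + e^(−4.9753) = 1.0000 + 0.026922 + 0.0076841 + 0.0070933 + 0.0069064 = 1.0486.

Z = 1.05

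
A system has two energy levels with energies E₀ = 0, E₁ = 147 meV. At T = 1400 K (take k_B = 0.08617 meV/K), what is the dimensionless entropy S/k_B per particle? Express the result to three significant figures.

0.537

k_BT = 0.08617 × 1400 K = 120.64 meV.
Eᵢ/kT = 0, 1.2185.
Z = Σ e^(−Eᵢ/kT) = e^(−0) + e^(−1.2185) = 1.0000 + 0.29567 = 1.2957.
⟨E⟩ = Σ EᵢPᵢ = 33.544 meV.
S/k_B = ln Z + ⟨E⟩/kT = ln(1.2957) + 33.544/120.64 = 0.25905 + 0.27805 = 0.537.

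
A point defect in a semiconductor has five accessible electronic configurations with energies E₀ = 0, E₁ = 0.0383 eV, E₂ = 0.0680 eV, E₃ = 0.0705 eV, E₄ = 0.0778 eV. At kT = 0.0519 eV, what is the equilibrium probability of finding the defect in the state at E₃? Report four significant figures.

Eᵢ/kT = 0, 0.737958, 1.31021, 1.35838, 1.49904.
Z = Σ e^(−Eᵢ/kT) = e^(−0) + e^(−0.737958) + e^(−1.31021) + e^(−1.35838) + e^(−1.49904) = 1.00000 + 0.478089 + 0.269763 + 0.257077 + 0.223344 = 2.22827.
P₃ = e^(−E₃/kT) / Z = 0.257077/2.22827 = 0.1154.

0.1154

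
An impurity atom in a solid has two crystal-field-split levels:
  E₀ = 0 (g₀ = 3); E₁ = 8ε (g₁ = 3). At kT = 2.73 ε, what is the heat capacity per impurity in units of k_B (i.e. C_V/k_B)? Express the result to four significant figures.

0.4131

Eᵢ/kT = 0, 2.93040.
Z = Σ gᵢe^(−Eᵢ/kT) = 3·e^(−0) + 3·e^(−2.93040) = 3.00000 + 0.160127 = 3.16013.
⟨E⟩ = 0.405368 ε, ⟨E²⟩ = 3.24295 ε².
C_V/k_B = (⟨E²⟩ − ⟨E⟩²)/(kT)² = (3.24295 − 0.164323)/7.45290 = 0.4131.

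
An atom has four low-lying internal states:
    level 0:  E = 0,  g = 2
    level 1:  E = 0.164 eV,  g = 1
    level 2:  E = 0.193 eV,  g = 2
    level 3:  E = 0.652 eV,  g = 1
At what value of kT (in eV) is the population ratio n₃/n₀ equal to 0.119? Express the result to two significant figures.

0.45 eV

n₃/n₀ = (g₃/g₀) exp[−(E₃−E₀)/kT] = 0.119.
⇒ (E₃−E₀)/kT = ln((1/2)/0.119) = ln(4.202) = 1.436.
kT = 0.652 eV / 1.436 = 0.45 eV.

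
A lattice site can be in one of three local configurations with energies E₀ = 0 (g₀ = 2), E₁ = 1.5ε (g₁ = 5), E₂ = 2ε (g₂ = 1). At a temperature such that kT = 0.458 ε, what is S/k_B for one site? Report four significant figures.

Eᵢ/kT = 0, 3.27511, 4.36681.
Z = Σ gᵢe^(−Eᵢ/kT) = 2·e^(−0) + 5·e^(−3.27511) + 1·e^(−4.36681) = 2.00000 + 0.189064 + 0.0126917 = 2.20176.
⟨E⟩ = Σ EᵢPᵢ = 0.140333 ε.
S/k_B = ln Z + ⟨E⟩/kT = ln(2.20176) + 0.140333/0.458 = 0.789257 + 0.306404 = 1.096.

1.096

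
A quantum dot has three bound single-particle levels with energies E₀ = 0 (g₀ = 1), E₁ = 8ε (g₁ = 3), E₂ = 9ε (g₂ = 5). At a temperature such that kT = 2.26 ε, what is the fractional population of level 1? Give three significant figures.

Eᵢ/kT = 0, 3.5398, 3.9823.
Z = Σ gᵢe^(−Eᵢ/kT) = 1·e^(−0) + 3·e^(−3.5398) + 5·e^(−3.9823) = 1.0000 + 0.087057 + 0.093214 = 1.1803.
P₁ = g₁ e^(−E₁/kT) / Z = 0.087057/1.1803 = 0.0738.

0.0738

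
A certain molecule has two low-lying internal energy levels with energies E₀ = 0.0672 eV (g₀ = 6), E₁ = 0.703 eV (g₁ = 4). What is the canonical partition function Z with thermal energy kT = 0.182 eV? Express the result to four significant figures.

Eᵢ/kT = 0.369231, 3.86264.
Z = Σ gᵢe^(−Eᵢ/kT) = 6·e^(−0.369231) + 4·e^(−3.86264) = 4.14759 + 0.0840498 = 4.23164.

Z = 4.232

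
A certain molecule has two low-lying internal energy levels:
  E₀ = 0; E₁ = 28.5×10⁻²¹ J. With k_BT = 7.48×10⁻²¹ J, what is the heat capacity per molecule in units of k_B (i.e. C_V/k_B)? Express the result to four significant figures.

Eᵢ/kT = 0, 3.81016.
Z = Σ e^(−Eᵢ/kT) = e^(−0) + e^(−3.81016) = 1.00000 + 0.0221446 = 1.02214.
⟨E⟩ = 0.617451, ⟨E²⟩ = 17.5973.
C_V/k_B = (⟨E²⟩ − ⟨E⟩²)/(kT)² = (17.5973 − 0.381246)/55.9504 = 0.3077.

0.3077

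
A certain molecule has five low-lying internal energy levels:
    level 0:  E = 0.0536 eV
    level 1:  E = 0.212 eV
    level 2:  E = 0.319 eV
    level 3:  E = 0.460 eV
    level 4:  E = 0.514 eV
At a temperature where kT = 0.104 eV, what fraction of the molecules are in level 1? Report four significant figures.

0.1642

Eᵢ/kT = 0.515385, 2.03846, 3.06731, 4.42308, 4.94231.
Z = Σ e^(−Eᵢ/kT) = e^(−0.515385) + e^(−2.03846) + e^(−3.06731) + e^(−4.42308) + e^(−4.94231) = 0.597271 + 0.130229 + 0.0465462 + 0.0119972 + 0.00713809 = 0.793181.
P₁ = e^(−E₁/kT) / Z = 0.130229/0.793181 = 0.1642.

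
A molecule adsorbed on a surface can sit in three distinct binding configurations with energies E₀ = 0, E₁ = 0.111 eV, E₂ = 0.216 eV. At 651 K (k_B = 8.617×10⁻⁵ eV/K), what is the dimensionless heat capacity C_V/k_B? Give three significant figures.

0.645

k_BT = 8.617×10⁻⁵ × 651 K = 0.056097 eV.
Eᵢ/kT = 0, 1.9787, 3.8505.
Z = Σ e^(−Eᵢ/kT) = e^(−0) + e^(−1.9787) + e^(−3.8505) = 1.0000 + 0.13825 + 0.021269 = 1.1595.
⟨E⟩ = 0.017197 eV, ⟨E²⟩ = 0.0023249 eV².
C_V/k_B = (⟨E²⟩ − ⟨E⟩²)/(kT)² = (0.0023249 − 0.00029574)/0.0031469 = 0.645.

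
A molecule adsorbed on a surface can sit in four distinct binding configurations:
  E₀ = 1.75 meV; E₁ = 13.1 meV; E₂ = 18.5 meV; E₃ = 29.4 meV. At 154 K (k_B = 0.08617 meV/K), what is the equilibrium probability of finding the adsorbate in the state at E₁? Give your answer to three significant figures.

k_BT = 0.08617 × 154 K = 13.270 meV.
Eᵢ/kT = 0.13188, 0.98719, 1.3941, 2.2155.
Z = Σ e^(−Eᵢ/kT) = e^(−0.13188) + e^(−0.98719) + e^(−1.3941) + e^(−2.2155) = 0.87645 + 0.37262 + 0.24806 + 0.10910 = 1.6062.
P₁ = e^(−E₁/kT) / Z = 0.37262/1.6062 = 0.232.

0.232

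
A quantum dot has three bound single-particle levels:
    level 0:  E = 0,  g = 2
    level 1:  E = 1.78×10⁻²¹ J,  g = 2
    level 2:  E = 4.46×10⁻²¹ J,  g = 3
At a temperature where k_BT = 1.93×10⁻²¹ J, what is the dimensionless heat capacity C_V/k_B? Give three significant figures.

Eᵢ/kT = 0, 0.92228, 2.3109.
Z = Σ gᵢe^(−Eᵢ/kT) = 2·e^(−0) + 2·e^(−0.92228) + 3·e^(−2.3109) = 2.0000 + 0.79522 + 0.29752 = 3.0927.
⟨E⟩ = 0.88674, ⟨E²⟩ = 2.7283.
C_V/k_B = (⟨E²⟩ − ⟨E⟩²)/(kT)² = (2.7283 − 0.78631)/3.7249 = 0.521.

0.521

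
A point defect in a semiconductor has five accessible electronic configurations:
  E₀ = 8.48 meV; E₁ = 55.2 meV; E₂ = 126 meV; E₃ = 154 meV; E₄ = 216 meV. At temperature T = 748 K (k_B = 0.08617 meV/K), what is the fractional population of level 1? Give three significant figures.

0.271

k_BT = 0.08617 × 748 K = 64.455 meV.
Eᵢ/kT = 0.13156, 0.85641, 1.9549, 2.3893, 3.3512.
Z = Σ e^(−Eᵢ/kT) = e^(−0.13156) + e^(−0.85641) + e^(−1.9549) + e^(−2.3893) + e^(−3.3512) = 0.87673 + 0.42468 + 0.14158 + 0.091694 + 0.035042 = 1.5697.
P₁ = e^(−E₁/kT) / Z = 0.42468/1.5697 = 0.271.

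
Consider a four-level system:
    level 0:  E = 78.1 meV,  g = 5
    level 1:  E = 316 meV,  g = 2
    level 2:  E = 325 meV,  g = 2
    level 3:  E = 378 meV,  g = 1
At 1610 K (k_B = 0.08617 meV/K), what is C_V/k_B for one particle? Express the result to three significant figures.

k_BT = 0.08617 × 1610 K = 138.73 meV.
Eᵢ/kT = 0.56296, 2.2778, 2.3427, 2.7247.
Z = Σ gᵢe^(−Eᵢ/kT) = 5·e^(−0.56296) + 2·e^(−2.2778) + 2·e^(−2.3427) + 1·e^(−2.7247) = 2.8476 + 0.20502 + 0.19214 + 0.065566 = 3.3103.
⟨E⟩ = 113.11 meV, ⟨E²⟩ = 20392 meV².
C_V/k_B = (⟨E²⟩ − ⟨E⟩²)/(kT)² = (20392 − 12794)/19246 = 0.395.

0.395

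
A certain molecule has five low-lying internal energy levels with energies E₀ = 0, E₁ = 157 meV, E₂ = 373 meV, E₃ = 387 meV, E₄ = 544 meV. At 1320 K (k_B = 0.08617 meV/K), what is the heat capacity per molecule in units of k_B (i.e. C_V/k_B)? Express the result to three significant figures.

0.878

k_BT = 0.08617 × 1320 K = 113.74 meV.
Eᵢ/kT = 0, 1.3803, 3.2794, 3.4025, 4.7828.
Z = Σ e^(−Eᵢ/kT) = e^(−0) + e^(−1.3803) + e^(−3.2794) + e^(−3.4025) + e^(−4.7828) = 1.0000 + 0.25150 + 0.037651 + 0.033290 + 0.0083725 = 1.3308.
⟨E⟩ = 53.327 meV, ⟨E²⟩ = 14203 meV².
C_V/k_B = (⟨E²⟩ − ⟨E⟩²)/(kT)² = (14203 − 2843.8)/12937 = 0.878.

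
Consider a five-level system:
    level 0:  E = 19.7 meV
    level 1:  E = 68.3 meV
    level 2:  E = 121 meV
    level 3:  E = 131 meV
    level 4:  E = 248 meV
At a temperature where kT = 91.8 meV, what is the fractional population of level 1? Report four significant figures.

Eᵢ/kT = 0.214597, 0.744009, 1.31808, 1.42702, 2.70153.
Z = Σ e^(−Eᵢ/kT) = e^(−0.214597) + e^(−0.744009) + e^(−1.31808) + e^(−1.42702) + e^(−2.70153) = 0.806867 + 0.475205 + 0.267649 + 0.240023 + 0.0671028 = 1.85685.
P₁ = e^(−E₁/kT) / Z = 0.475205/1.85685 = 0.2559.

0.2559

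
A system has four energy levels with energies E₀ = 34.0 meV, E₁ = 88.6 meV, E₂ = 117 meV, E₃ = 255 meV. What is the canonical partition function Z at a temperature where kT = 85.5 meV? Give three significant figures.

Eᵢ/kT = 0.39766, 1.0363, 1.3684, 2.9825.
Z = Σ e^(−Eᵢ/kT) = e^(−0.39766) + e^(−1.0363) + e^(−1.3684) + e^(−2.9825) = 0.67189 + 0.35476 + 0.25451 + 0.050666 = 1.3318.

Z = 1.33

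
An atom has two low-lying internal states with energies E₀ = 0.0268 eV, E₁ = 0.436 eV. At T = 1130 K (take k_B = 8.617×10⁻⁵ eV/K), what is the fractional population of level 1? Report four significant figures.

0.01474

k_BT = 8.617×10⁻⁵ × 1130 K = 0.0973721 eV.
Eᵢ/kT = 0.275233, 4.47767.
Z = Σ e^(−Eᵢ/kT) = e^(−0.275233) + e^(−4.47767) = 0.759395 + 0.0113599 = 0.770755.
P₁ = e^(−E₁/kT) / Z = 0.0113599/0.770755 = 0.01474.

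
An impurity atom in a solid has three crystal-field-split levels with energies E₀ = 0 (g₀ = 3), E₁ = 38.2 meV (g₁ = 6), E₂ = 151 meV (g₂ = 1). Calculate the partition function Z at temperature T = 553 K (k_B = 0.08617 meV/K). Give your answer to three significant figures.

k_BT = 0.08617 × 553 K = 47.652 meV.
Eᵢ/kT = 0, 0.80165, 3.1688.
Z = Σ gᵢe^(−Eᵢ/kT) = 3·e^(−0) + 6·e^(−0.80165) + 1·e^(−3.1688) = 3.0000 + 2.6915 + 0.042054 = 5.7336.

Z = 5.73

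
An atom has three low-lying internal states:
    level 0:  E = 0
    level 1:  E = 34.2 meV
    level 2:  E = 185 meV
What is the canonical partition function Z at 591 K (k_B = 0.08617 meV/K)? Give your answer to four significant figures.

k_BT = 0.08617 × 591 K = 50.9265 meV.
Eᵢ/kT = 0, 0.671556, 3.63269.
Z = Σ e^(−Eᵢ/kT) = e^(−0) + e^(−0.671556) + e^(−3.63269) = 1.00000 + 0.510913 + 0.0264450 = 1.53736.

Z = 1.537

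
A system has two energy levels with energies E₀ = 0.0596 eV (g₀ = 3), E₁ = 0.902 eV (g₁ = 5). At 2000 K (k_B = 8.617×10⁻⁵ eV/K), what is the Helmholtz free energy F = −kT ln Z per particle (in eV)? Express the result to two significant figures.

-0.13 eV

k_BT = 8.617×10⁻⁵ × 2000 K = 0.1723 eV.
Eᵢ/kT = 0.3459, 5.235.
Z = Σ gᵢe^(−Eᵢ/kT) = 3·e^(−0.3459) + 5·e^(−5.235) = 2.123 + 0.02663 = 2.150.
F = −kT ln Z = −0.1723 × ln(2.150) = −0.1723 × 0.7655 = -0.13 eV.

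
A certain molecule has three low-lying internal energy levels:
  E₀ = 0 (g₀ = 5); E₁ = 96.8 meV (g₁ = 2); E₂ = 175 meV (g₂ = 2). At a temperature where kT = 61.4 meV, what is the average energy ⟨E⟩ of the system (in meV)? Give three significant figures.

10.9 meV

Eᵢ/kT = 0, 1.5765, 2.8502.
Z = Σ gᵢe^(−Eᵢ/kT) = 5·e^(−0) + 2·e^(−1.5765) + 2·e^(−2.8502) = 5.0000 + 0.41339 + 0.11567 = 5.5291.
⟨E⟩ = Σ Eᵢ gᵢe^(−Eᵢ/kT) / Z = (0·5.0000 + 96.8·0.41339 + 175·0.11567) / 5.5291 = 10.9 meV.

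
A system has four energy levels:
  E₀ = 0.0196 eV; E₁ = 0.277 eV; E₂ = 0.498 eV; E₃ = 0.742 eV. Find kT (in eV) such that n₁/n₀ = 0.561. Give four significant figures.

n₁/n₀ = exp[−(E₁−E₀)/kT] = 0.561.
⇒ (E₁−E₀)/kT = ln(1/0.561) = ln(1.78253) = 0.578034.
kT = 0.2574 eV / 0.578034 = 0.4453 eV.

0.4453 eV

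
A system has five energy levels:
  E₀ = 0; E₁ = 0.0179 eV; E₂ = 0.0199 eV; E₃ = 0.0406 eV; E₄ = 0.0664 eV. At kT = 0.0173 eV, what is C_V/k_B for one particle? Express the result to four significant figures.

0.5813

Eᵢ/kT = 0, 1.03468, 1.15029, 2.34682, 3.83815.
Z = Σ e^(−Eᵢ/kT) = e^(−0) + e^(−1.03468) + e^(−1.15029) + e^(−2.34682) + e^(−3.83815) = 1.00000 + 0.355340 + 0.316545 + 0.0956729 + 0.0215334 = 1.78909.
⟨E⟩ = 0.0100464 eV, ⟨E²⟩ = 0.000274918 eV².
C_V/k_B = (⟨E²⟩ − ⟨E⟩²)/(kT)² = (0.000274918 − 0.000100930)/0.000299290 = 0.5813.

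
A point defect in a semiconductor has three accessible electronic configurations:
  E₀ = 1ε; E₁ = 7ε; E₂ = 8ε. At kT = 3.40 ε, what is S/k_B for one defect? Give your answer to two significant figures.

Eᵢ/kT = 0.2941, 2.059, 2.353.
Z = Σ e^(−Eᵢ/kT) = e^(−0.2941) + e^(−2.059) + e^(−2.353) = 0.7452 + 0.1276 + 0.09508 = 0.9679.
⟨E⟩ = Σ EᵢPᵢ = 2.479 ε.
S/k_B = ln Z + ⟨E⟩/kT = ln(0.9679) + 2.479/3.40 = -0.03263 + 0.7291 = 0.70.

0.70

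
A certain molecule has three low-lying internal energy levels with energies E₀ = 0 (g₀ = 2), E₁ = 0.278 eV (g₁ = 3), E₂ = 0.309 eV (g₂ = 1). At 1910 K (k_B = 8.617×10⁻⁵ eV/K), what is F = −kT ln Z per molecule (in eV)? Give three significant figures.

k_BT = 8.617×10⁻⁵ × 1910 K = 0.16458 eV.
Eᵢ/kT = 0, 1.6891, 1.8775.
Z = Σ gᵢe^(−Eᵢ/kT) = 2·e^(−0) + 3·e^(−1.6891) + 1·e^(−1.8775) = 2.0000 + 0.55406 + 0.15297 = 2.7070.
F = −kT ln Z = −0.16458 × ln(2.7070) = −0.16458 × 0.99584 = -0.164 eV.

-0.164 eV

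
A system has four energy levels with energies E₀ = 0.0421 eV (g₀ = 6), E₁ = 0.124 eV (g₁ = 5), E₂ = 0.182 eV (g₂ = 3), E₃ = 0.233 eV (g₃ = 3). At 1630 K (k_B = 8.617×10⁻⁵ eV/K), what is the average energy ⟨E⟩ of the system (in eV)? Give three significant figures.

0.0918 eV

k_BT = 8.617×10⁻⁵ × 1630 K = 0.14046 eV.
Eᵢ/kT = 0.29973, 0.88281, 1.2957, 1.6588.
Z = Σ gᵢe^(−Eᵢ/kT) = 6·e^(−0.29973) + 5·e^(−0.88281) + 3·e^(−1.2957) + 3·e^(−1.6588) = 4.4461 + 2.0681 + 0.82112 + 0.57110 = 7.9064.
⟨E⟩ = Σ Eᵢ gᵢe^(−Eᵢ/kT) / Z = (0.0421·4.4461 + 0.124·2.0681 + 0.182·0.82112 + 0.233·0.57110) / 7.9064 = 0.0918 eV.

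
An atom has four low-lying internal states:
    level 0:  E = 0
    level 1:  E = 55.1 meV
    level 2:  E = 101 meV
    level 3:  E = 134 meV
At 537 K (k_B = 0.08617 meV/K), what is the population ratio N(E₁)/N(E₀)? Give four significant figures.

0.3040

k_BT = 0.08617 × 537 K = 46.2733 meV.
n₁/n₀ = exp[−(E₁−E₀)/kT] = exp(−(55.1 meV)/(46.2733 meV)) = exp(-1.19075) = 0.3040.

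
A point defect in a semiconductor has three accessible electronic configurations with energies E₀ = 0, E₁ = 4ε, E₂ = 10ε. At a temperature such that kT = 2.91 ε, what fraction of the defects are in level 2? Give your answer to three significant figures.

0.0250

Eᵢ/kT = 0, 1.3746, 3.4364.
Z = Σ e^(−Eᵢ/kT) = e^(−0) + e^(−1.3746) + e^(−3.4364) = 1.0000 + 0.25294 + 0.032180 = 1.2851.
P₂ = e^(−E₂/kT) / Z = 0.032180/1.2851 = 0.0250.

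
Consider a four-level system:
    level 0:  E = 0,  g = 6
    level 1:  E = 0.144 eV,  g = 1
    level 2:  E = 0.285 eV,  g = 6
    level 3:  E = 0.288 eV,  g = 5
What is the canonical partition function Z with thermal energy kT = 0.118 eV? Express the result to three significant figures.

Z = 7.27

Eᵢ/kT = 0, 1.2203, 2.4153, 2.4407.
Z = Σ gᵢe^(−Eᵢ/kT) = 6·e^(−0) + 1·e^(−1.2203) + 6·e^(−2.4153) + 5·e^(−2.4407) = 6.0000 + 0.29514 + 0.53604 + 0.43550 = 7.2667.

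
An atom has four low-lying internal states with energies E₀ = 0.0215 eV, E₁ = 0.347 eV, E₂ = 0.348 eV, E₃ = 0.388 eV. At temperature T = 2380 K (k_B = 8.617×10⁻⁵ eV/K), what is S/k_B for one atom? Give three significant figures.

1.06

k_BT = 8.617×10⁻⁵ × 2380 K = 0.20508 eV.
Eᵢ/kT = 0.10484, 1.6920, 1.6969, 1.8919.
Z = Σ e^(−Eᵢ/kT) = e^(−0.10484) + e^(−1.6920) + e^(−1.6969) + e^(−1.8919) = 0.90047 + 0.18415 + 0.18325 + 0.15079 = 1.4187.
⟨E⟩ = Σ EᵢPᵢ = 0.14488 eV.
S/k_B = ln Z + ⟨E⟩/kT = ln(1.4187) + 0.14488/0.20508 = 0.34974 + 0.70646 = 1.06.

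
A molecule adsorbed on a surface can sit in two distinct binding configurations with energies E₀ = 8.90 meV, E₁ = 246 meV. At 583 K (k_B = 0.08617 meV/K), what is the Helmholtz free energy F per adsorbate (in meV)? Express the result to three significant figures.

8.45 meV

k_BT = 0.08617 × 583 K = 50.237 meV.
Eᵢ/kT = 0.17716, 4.8968.
Z = Σ e^(−Eᵢ/kT) = e^(−0.17716) + e^(−4.8968) = 0.83765 + 0.0074705 = 0.84512.
F = −kT ln Z = −50.237 × ln(0.84512) = −50.237 × -0.16828 = 8.45 meV.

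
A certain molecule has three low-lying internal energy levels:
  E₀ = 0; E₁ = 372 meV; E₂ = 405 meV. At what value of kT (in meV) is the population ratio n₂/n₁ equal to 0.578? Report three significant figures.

n₂/n₁ = exp[−(E₂−E₁)/kT] = 0.578.
⇒ (E₂−E₁)/kT = ln(1/0.578) = ln(1.7301) = 0.54818.
kT = 33 meV / 0.54818 = 60.2 meV.

60.2 meV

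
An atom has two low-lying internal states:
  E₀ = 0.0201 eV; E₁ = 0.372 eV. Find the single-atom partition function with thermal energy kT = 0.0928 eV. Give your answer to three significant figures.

Eᵢ/kT = 0.21659, 4.0086.
Z = Σ e^(−Eᵢ/kT) = e^(−0.21659) + e^(−4.0086) = 0.80526 + 0.018159 = 0.82342.

Z = 0.823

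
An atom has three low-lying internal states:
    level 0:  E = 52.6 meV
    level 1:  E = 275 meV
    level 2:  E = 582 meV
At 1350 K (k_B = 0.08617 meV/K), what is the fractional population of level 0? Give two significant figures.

k_BT = 0.08617 × 1350 K = 116.3 meV.
Eᵢ/kT = 0.4523, 2.365, 5.004.
Z = Σ e^(−Eᵢ/kT) = e^(−0.4523) + e^(−2.365) + e^(−5.004) = 0.6362 + 0.09395 + 0.006711 = 0.7369.
P₀ = e^(−E₀/kT) / Z = 0.6362/0.7369 = 0.86.

0.86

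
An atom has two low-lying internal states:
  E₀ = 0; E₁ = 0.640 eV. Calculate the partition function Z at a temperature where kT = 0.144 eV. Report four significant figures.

Eᵢ/kT = 0, 4.44444.
Z = Σ e^(−Eᵢ/kT) = e^(−0) + e^(−4.44444) = 1.00000 + 0.0117437 = 1.01174.

Z = 1.012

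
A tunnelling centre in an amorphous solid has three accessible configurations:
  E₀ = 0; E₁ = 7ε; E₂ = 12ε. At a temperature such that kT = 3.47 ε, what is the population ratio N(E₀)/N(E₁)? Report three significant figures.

n₀/n₁ = exp[−(E₀−E₁)/kT] = exp(−(-7ε)/(3.47ε)) = exp(2.0173) = 7.52.

7.52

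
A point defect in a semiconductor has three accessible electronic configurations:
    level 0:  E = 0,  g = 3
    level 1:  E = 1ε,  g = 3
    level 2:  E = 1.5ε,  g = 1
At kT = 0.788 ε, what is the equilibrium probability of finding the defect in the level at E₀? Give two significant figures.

Eᵢ/kT = 0, 1.269, 1.904.
Z = Σ gᵢe^(−Eᵢ/kT) = 3·e^(−0) + 3·e^(−1.269) + 1·e^(−1.904) = 3.000 + 0.8433 + 0.1490 = 3.992.
P₀ = g₀ e^(−E₀/kT) / Z = 3.000/3.992 = 0.75.

0.75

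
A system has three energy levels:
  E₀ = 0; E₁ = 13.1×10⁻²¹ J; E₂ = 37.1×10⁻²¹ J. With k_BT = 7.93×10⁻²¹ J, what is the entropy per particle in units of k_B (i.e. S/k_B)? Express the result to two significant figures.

0.48

Eᵢ/kT = 0, 1.652, 4.678.
Z = Σ e^(−Eᵢ/kT) = e^(−0) + e^(−1.652) + e^(−4.678) = 1.000 + 0.1917 + 0.009298 = 1.201.
⟨E⟩ = Σ EᵢPᵢ = 2.378 ×10⁻²¹ J.
S/k_B = ln Z + ⟨E⟩/kT = ln(1.201) + 2.378/7.93 = 0.1832 + 0.2999 = 0.48.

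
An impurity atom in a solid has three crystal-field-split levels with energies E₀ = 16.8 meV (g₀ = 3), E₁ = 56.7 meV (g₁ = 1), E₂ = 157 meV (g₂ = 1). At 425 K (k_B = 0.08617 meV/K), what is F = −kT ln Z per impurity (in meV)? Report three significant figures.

k_BT = 0.08617 × 425 K = 36.622 meV.
Eᵢ/kT = 0.45874, 1.5482, 4.2870.
Z = Σ gᵢe^(−Eᵢ/kT) = 3·e^(−0.45874) + 1·e^(−1.5482) + 1·e^(−4.2870) = 1.8962 + 0.21263 + 0.013746 = 2.1226.
F = −kT ln Z = −36.622 × ln(2.1226) = −36.622 × 0.75264 = -27.6 meV.

-27.6 meV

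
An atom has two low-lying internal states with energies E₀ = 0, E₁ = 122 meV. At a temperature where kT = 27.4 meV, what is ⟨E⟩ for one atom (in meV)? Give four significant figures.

Eᵢ/kT = 0, 4.45255.
Z = Σ e^(−Eᵢ/kT) = e^(−0) + e^(−4.45255) = 1.00000 + 0.0116488 = 1.01165.
⟨E⟩ = Σ Eᵢ e^(−Eᵢ/kT) / Z = (0·1.00000 + 122·0.0116488) / 1.01165 = 1.405 meV.

1.405 meV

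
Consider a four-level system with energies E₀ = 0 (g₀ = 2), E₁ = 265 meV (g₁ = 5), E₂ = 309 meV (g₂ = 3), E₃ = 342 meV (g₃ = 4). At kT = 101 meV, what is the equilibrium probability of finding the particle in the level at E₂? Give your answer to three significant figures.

0.0533

Eᵢ/kT = 0, 2.6238, 3.0594, 3.3861.
Z = Σ gᵢe^(−Eᵢ/kT) = 2·e^(−0) + 5·e^(−2.6238) + 3·e^(−3.0594) + 4·e^(−3.3861) = 2.0000 + 0.36263 + 0.14075 + 0.13536 = 2.6387.
P₂ = g₂ e^(−E₂/kT) / Z = 0.14075/2.6387 = 0.0533.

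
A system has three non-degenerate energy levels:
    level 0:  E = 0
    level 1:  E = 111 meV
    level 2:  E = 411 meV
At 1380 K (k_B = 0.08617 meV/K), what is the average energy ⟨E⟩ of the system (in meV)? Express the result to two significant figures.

40 meV

k_BT = 0.08617 × 1380 K = 118.9 meV.
Eᵢ/kT = 0, 0.9336, 3.457.
Z = Σ e^(−Eᵢ/kT) = e^(−0) + e^(−0.9336) + e^(−3.457) = 1.000 + 0.3931 + 0.03152 = 1.425.
⟨E⟩ = Σ Eᵢ e^(−Eᵢ/kT) / Z = (0·1.000 + 111·0.3931 + 411·0.03152) / 1.425 = 40 meV.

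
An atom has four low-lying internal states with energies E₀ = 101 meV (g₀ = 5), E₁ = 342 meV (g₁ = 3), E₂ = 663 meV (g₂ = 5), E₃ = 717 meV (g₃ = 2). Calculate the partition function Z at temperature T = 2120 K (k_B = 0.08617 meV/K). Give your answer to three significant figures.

Z = 3.51

k_BT = 0.08617 × 2120 K = 182.68 meV.
Eᵢ/kT = 0.55288, 1.8721, 3.6293, 3.9249.
Z = Σ gᵢe^(−Eᵢ/kT) = 5·e^(−0.55288) + 3·e^(−1.8721) + 5·e^(−3.6293) + 2·e^(−3.9249) = 2.8765 + 0.46140 + 0.13267 + 0.039488 = 3.5101.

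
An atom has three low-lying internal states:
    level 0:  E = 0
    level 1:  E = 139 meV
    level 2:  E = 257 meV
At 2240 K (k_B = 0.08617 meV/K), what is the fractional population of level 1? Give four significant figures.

0.2780

k_BT = 0.08617 × 2240 K = 193.021 meV.
Eᵢ/kT = 0, 0.720129, 1.33146.
Z = Σ e^(−Eᵢ/kT) = e^(−0) + e^(−0.720129) + e^(−1.33146) = 1.00000 + 0.486689 + 0.264091 = 1.75078.
P₁ = e^(−E₁/kT) / Z = 0.486689/1.75078 = 0.2780.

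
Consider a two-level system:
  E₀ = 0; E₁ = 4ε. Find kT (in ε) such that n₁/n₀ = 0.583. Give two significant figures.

7.4 ε

n₁/n₀ = exp[−(E₁−E₀)/kT] = 0.583.
⇒ (E₁−E₀)/kT = ln(1/0.583) = ln(1.715) = 0.5394.
kT = 4ε / 0.5394 = 7.4 ε.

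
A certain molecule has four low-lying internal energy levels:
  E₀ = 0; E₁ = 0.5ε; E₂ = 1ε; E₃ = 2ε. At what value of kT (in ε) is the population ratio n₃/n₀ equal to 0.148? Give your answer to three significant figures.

1.05 ε

n₃/n₀ = exp[−(E₃−E₀)/kT] = 0.148.
⇒ (E₃−E₀)/kT = ln(1/0.148) = ln(6.7568) = 1.9105.
kT = 2ε / 1.9105 = 1.05 ε.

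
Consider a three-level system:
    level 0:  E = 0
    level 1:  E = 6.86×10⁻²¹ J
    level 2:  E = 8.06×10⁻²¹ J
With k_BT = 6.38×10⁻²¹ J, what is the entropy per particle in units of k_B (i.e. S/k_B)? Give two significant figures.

Eᵢ/kT = 0, 1.075, 1.263.
Z = Σ e^(−Eᵢ/kT) = e^(−0) + e^(−1.075) + e^(−1.263) = 1.000 + 0.3413 + 0.2828 = 1.624.
⟨E⟩ = Σ EᵢPᵢ = 2.845 ×10⁻²¹ J.
S/k_B = ln Z + ⟨E⟩/kT = ln(1.624) + 2.845/6.38 = 0.4849 + 0.4459 = 0.93.

0.93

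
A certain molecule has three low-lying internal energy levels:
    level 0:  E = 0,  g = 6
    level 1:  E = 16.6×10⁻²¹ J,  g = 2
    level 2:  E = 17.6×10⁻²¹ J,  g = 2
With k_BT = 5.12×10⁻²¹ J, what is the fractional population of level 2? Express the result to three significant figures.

Eᵢ/kT = 0, 3.2422, 3.4375.
Z = Σ gᵢe^(−Eᵢ/kT) = 6·e^(−0) + 2·e^(−3.2422) + 2·e^(−3.4375) = 6.0000 + 0.078156 + 0.064290 = 6.1424.
P₂ = g₂ e^(−E₂/kT) / Z = 0.064290/6.1424 = 0.0105.

0.0105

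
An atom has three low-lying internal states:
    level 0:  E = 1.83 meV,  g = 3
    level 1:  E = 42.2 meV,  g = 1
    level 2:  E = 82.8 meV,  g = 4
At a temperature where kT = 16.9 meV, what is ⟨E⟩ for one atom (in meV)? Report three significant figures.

Eᵢ/kT = 0.10828, 2.4970, 4.8994.
Z = Σ gᵢe^(−Eᵢ/kT) = 3·e^(−0.10828) + 1·e^(−2.4970) + 4·e^(−4.8994) = 2.6921 + 0.082332 + 0.029804 = 2.8042.
⟨E⟩ = Σ Eᵢ gᵢe^(−Eᵢ/kT) / Z = (1.83·2.6921 + 42.2·0.082332 + 82.8·0.029804) / 2.8042 = 3.88 meV.

3.88 meV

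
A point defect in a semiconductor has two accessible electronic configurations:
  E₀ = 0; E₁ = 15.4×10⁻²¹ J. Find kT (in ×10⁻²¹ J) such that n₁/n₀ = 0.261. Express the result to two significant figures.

11 ×10⁻²¹ J

n₁/n₀ = exp[−(E₁−E₀)/kT] = 0.261.
⇒ (E₁−E₀)/kT = ln(1/0.261) = ln(3.831) = 1.343.
kT = 15.4 ×10⁻²¹ J / 1.343 = 11 ×10⁻²¹ J.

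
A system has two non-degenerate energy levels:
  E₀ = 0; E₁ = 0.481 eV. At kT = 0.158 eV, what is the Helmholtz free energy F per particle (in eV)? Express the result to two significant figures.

Eᵢ/kT = 0, 3.044.
Z = Σ e^(−Eᵢ/kT) = e^(−0) + e^(−3.044) = 1.000 + 0.04764 = 1.048.
F = −kT ln Z = −0.158 × ln(1.048) = −0.158 × 0.04688 = -0.0074 eV.

-0.0074 eV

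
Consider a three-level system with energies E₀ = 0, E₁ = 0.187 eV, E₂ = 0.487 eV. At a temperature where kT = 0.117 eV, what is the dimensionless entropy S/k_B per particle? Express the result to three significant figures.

0.516

Eᵢ/kT = 0, 1.5983, 4.1624.
Z = Σ e^(−Eᵢ/kT) = e^(−0) + e^(−1.5983) + e^(−4.1624) = 1.0000 + 0.20224 + 0.015570 = 1.2178.
⟨E⟩ = Σ EᵢPᵢ = 0.037282 eV.
S/k_B = ln Z + ⟨E⟩/kT = ln(1.2178) + 0.037282/0.117 = 0.19705 + 0.31865 = 0.516.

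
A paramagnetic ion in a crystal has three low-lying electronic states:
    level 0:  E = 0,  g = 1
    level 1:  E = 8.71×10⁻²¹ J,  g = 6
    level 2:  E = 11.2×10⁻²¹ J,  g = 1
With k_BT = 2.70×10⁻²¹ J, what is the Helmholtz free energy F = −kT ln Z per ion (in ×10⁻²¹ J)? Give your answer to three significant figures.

-0.611 ×10⁻²¹ J

Eᵢ/kT = 0, 3.2259, 4.1481.
Z = Σ gᵢe^(−Eᵢ/kT) = 1·e^(−0) + 6·e^(−3.2259) + 1·e^(−4.1481) = 1.0000 + 0.23832 + 0.015794 = 1.2541.
F = −kT ln Z = −2.70 × ln(1.2541) = −2.70 × 0.22642 = -0.611 ×10⁻²¹ J.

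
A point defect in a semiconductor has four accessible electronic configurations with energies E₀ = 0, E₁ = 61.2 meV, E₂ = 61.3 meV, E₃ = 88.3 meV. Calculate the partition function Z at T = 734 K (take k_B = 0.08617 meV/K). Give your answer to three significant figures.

Z = 2.01

k_BT = 0.08617 × 734 K = 63.249 meV.
Eᵢ/kT = 0, 0.96760, 0.96919, 1.3961.
Z = Σ e^(−Eᵢ/kT) = e^(−0) + e^(−0.96760) + e^(−0.96919) + e^(−1.3961) = 1.0000 + 0.37999 + 0.37939 + 0.24756 = 2.0069.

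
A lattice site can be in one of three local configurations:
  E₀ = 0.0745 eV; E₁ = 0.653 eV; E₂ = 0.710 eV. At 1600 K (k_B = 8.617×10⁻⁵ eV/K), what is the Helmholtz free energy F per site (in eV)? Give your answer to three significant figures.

k_BT = 8.617×10⁻⁵ × 1600 K = 0.13787 eV.
Eᵢ/kT = 0.54036, 4.7363, 5.1498.
Z = Σ e^(−Eᵢ/kT) = e^(−0.54036) + e^(−4.7363) + e^(−5.1498) = 0.58254 + 0.0087710 + 0.0058006 = 0.59711.
F = −kT ln Z = −0.13787 × ln(0.59711) = −0.13787 × -0.51565 = 0.0711 eV.

0.0711 eV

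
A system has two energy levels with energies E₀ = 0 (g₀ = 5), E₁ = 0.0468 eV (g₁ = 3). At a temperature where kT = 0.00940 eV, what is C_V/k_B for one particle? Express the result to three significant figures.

0.102

Eᵢ/kT = 0, 4.9787.
Z = Σ gᵢe^(−Eᵢ/kT) = 5·e^(−0) + 3·e^(−4.9787) = 5.0000 + 0.020649 = 5.0206.
⟨E⟩ = 0.00019248 eV, ⟨E²⟩ = 0.0000090081 eV².
C_V/k_B = (⟨E²⟩ − ⟨E⟩²)/(kT)² = (0.0000090081 − 0.000000037049)/0.000088360 = 0.102.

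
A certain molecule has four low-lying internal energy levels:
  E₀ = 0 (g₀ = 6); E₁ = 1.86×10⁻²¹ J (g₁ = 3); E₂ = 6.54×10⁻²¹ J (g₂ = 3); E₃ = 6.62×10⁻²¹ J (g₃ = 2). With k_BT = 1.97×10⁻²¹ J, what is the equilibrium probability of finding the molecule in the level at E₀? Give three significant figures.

Eᵢ/kT = 0, 0.94416, 3.3198, 3.3604.
Z = Σ gᵢe^(−Eᵢ/kT) = 6·e^(−0) + 3·e^(−0.94416) + 3·e^(−3.3198) + 2·e^(−3.3604) = 6.0000 + 1.1670 + 0.10848 + 0.069443 = 7.3449.
P₀ = g₀ e^(−E₀/kT) / Z = 6.0000/7.3449 = 0.817.

0.817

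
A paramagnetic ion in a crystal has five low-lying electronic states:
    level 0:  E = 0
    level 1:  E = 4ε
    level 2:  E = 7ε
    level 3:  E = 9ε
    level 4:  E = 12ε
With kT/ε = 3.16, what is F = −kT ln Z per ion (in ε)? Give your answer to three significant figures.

Eᵢ/kT = 0, 1.2658, 2.2152, 2.8481, 3.7975.
Z = Σ e^(−Eᵢ/kT) = e^(−0) + e^(−1.2658) + e^(−2.2152) + e^(−2.8481) + e^(−3.7975) = 1.0000 + 0.28201 + 0.10913 + 0.057954 + 0.022427 = 1.4715.
F = −kT ln Z = −3.16 × ln(1.4715) = −3.16 × 0.38628 = -1.22 ε.

-1.22 ε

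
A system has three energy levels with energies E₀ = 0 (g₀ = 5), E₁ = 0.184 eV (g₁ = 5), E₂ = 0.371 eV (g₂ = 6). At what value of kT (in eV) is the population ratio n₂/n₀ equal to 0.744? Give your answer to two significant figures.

0.78 eV

n₂/n₀ = (g₂/g₀) exp[−(E₂−E₀)/kT] = 0.744.
⇒ (E₂−E₀)/kT = ln((6/5)/0.744) = ln(1.613) = 0.4781.
kT = 0.371 eV / 0.4781 = 0.78 eV.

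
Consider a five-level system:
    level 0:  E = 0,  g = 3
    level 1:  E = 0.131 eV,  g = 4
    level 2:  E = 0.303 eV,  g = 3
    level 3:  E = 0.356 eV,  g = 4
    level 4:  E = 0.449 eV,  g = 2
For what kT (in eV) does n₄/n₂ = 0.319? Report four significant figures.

0.1981 eV

n₄/n₂ = (g₄/g₂) exp[−(E₄−E₂)/kT] = 0.319.
⇒ (E₄−E₂)/kT = ln((2/3)/0.319) = ln(2.08986) = 0.737097.
kT = 0.146 eV / 0.737097 = 0.1981 eV.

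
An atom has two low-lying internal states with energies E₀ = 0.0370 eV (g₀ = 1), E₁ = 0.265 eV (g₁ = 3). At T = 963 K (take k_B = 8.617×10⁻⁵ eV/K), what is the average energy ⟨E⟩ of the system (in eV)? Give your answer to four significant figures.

0.07376 eV

k_BT = 8.617×10⁻⁵ × 963 K = 0.0829817 eV.
Eᵢ/kT = 0.445881, 3.19348.
Z = Σ gᵢe^(−Eᵢ/kT) = 1·e^(−0.445881) + 3·e^(−3.19348) = 0.640260 + 0.123087 = 0.763347.
⟨E⟩ = Σ Eᵢ gᵢe^(−Eᵢ/kT) / Z = (0.0370·0.640260 + 0.265·0.123087) / 0.763347 = 0.07376 eV.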